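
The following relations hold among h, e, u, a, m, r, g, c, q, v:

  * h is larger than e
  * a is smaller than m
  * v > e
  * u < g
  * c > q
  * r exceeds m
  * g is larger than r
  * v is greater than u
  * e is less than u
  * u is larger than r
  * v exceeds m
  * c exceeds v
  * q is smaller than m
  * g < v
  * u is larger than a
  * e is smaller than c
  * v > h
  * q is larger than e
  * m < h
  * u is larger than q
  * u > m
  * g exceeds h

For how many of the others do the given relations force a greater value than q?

7

From q the given relations immediately reach m, u, c.
From those, h, r, g, v — 7 in total.
No other element is forced above q by the given relations, so the count is 7.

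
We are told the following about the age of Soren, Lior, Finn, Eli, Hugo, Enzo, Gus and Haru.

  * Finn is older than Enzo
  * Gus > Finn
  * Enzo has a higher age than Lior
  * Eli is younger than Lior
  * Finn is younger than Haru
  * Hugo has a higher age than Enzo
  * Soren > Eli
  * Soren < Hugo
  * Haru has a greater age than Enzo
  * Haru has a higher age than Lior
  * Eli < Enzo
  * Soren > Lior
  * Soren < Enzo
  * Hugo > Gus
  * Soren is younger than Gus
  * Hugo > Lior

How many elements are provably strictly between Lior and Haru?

3

The relations place Lior below Haru. An element lies strictly between them when it is forced above Lior and also forced below Haru.
Above Lior: {Soren, Enzo, Finn, Gus, Hugo}. Below Haru: {Eli, Soren, Enzo, Finn}.
Intersection: {Soren, Enzo, Finn} — 3.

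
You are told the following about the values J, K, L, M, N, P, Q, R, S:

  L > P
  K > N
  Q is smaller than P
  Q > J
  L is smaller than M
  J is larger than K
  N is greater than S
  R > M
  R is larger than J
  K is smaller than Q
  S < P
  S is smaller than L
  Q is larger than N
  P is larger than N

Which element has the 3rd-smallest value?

K

Chaining the given pairs: S < N < K < J < Q < P < L < M < R.
The 3rd smallest is K.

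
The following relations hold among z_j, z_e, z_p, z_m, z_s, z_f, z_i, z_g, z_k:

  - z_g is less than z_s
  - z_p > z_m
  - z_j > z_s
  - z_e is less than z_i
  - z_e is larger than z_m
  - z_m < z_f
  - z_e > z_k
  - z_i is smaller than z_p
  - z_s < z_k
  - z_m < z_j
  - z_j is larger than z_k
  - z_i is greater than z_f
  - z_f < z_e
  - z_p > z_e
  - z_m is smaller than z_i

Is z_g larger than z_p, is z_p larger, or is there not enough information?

z_g < z_s and z_s < z_k give z_g < z_k.
With z_k < z_e: z_g < z_s < z_k < z_e.
With z_e < z_p: z_g < z_s < z_k < z_e < z_p.
So z_p is larger.

z_p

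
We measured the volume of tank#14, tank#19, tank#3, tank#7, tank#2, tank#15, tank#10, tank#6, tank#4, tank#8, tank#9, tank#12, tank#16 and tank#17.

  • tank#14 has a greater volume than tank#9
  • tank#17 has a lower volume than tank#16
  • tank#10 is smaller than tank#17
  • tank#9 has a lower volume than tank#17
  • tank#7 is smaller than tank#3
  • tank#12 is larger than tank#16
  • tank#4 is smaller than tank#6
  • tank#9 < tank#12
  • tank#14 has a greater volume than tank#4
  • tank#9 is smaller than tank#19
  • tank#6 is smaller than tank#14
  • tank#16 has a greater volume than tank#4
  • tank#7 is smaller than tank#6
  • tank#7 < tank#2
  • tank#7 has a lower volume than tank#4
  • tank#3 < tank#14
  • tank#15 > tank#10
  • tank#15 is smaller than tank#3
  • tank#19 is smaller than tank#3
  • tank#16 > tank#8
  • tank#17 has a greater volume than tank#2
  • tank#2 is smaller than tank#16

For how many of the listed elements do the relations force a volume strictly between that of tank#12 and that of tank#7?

4

Chaining upward from tank#7 reaches: tank#2, tank#17, tank#4, tank#16, tank#6, tank#3, tank#14.
Chaining downward from tank#12 reaches: tank#9, tank#2, tank#10, tank#8, tank#17, tank#4, tank#16.
Strictly between tank#7 and tank#12 are those in both lists: tank#2, tank#17, tank#4, tank#16 — 4 elements.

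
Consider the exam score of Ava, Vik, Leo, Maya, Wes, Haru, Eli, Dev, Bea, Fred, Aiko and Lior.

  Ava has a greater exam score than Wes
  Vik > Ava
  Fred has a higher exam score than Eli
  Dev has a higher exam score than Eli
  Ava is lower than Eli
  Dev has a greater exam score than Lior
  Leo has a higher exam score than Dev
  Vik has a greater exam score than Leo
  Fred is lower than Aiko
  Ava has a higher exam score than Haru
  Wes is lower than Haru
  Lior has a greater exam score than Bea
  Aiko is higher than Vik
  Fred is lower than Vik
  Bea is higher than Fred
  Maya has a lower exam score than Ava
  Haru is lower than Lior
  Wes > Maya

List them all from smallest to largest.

Maya < Wes < Haru < Ava < Eli < Fred < Bea < Lior < Dev < Leo < Vik < Aiko

The consecutive links are each given: Maya < Wes; Wes < Haru; Haru < Ava; Ava < Eli; Eli < Fred; Fred < Bea; Bea < Lior; Lior < Dev; Dev < Leo; Leo < Vik; Vik < Aiko.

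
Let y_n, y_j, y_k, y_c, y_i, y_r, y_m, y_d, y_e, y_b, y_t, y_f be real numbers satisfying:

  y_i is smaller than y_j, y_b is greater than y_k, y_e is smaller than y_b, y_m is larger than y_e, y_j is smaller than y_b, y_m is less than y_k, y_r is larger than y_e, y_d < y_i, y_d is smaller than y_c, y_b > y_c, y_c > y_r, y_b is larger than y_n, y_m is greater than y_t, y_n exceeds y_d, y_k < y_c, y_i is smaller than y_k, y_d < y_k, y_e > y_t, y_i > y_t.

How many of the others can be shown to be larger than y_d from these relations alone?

6

The elements the relations force above y_d are y_i, y_j, y_k, y_c, y_n, y_b — no chain reaches any other.
That is 6.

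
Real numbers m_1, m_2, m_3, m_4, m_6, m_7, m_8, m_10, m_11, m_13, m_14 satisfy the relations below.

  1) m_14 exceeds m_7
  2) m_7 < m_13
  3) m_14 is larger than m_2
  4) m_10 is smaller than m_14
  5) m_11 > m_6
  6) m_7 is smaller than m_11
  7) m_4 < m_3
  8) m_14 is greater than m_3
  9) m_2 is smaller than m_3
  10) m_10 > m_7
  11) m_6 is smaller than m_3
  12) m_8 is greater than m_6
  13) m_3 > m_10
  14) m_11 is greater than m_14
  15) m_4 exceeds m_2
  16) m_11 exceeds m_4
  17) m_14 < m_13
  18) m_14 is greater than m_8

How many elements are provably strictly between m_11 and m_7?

3

Chaining upward from m_7 reaches: m_10, m_3, m_14, m_13.
Chaining downward from m_11 reaches: m_6, m_2, m_4, m_8, m_10, m_3, m_14.
Strictly between m_7 and m_11 are those in both lists: m_10, m_3, m_14 — 3 elements.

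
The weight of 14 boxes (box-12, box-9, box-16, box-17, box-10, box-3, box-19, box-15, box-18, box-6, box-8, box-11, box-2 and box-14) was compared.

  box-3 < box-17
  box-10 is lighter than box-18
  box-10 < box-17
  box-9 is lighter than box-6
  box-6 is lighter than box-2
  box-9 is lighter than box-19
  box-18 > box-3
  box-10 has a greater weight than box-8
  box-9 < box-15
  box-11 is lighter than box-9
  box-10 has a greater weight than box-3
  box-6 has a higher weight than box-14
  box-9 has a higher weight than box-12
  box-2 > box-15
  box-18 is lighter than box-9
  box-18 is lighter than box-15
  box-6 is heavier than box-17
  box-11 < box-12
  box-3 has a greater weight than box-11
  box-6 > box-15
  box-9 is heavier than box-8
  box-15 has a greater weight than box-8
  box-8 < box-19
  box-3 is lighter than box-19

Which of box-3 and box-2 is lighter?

Chaining the given relations: box-3 < box-10 < box-18 < box-15 < box-6 < box-2.
So box-3 < box-2; box-3 is the lighter of the two.

box-3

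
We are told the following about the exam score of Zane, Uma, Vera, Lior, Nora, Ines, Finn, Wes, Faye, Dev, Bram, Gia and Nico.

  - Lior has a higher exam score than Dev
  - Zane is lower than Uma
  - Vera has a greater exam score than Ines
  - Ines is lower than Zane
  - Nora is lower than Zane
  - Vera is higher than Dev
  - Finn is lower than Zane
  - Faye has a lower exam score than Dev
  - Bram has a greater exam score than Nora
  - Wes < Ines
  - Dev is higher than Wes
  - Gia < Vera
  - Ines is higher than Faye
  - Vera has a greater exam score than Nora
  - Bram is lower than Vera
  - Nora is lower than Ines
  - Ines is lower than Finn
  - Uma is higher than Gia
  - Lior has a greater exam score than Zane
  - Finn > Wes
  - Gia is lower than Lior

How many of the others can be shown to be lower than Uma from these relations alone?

7

The elements the relations force below Uma are Nora, Gia, Faye, Wes, Ines, Finn, Zane — no chain reaches any other.
That is 7.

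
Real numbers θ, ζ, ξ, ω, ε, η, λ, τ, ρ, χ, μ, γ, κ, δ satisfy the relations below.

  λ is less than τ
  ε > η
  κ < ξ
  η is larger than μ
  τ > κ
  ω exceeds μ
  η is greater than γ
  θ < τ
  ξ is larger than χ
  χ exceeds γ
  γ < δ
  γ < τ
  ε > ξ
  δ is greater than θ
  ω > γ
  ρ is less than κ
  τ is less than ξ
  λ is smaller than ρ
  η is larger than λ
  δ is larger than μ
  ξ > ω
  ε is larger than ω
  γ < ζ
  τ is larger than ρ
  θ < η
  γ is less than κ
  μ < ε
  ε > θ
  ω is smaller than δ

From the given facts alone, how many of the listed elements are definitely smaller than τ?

The elements the relations force below τ are γ, λ, θ, ρ, κ — no chain reaches any other.
That is 5.

5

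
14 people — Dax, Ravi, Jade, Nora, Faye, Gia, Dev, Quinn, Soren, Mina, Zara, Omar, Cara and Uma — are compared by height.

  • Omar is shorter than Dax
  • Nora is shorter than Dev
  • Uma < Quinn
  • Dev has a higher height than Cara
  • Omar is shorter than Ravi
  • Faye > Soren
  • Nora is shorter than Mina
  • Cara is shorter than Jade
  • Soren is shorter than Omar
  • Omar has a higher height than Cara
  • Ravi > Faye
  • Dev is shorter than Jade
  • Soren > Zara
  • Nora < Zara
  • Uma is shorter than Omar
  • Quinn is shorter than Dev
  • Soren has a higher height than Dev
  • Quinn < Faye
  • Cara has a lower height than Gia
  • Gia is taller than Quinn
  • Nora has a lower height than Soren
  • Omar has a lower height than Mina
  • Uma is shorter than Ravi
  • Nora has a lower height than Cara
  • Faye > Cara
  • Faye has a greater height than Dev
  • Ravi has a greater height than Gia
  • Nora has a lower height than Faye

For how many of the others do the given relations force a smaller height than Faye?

Directly below Faye: Nora, Cara, Quinn, Dev, Soren.
One step further: Zara, Uma (7 so far).
Nothing else is reachable below Faye; 7 in all.

7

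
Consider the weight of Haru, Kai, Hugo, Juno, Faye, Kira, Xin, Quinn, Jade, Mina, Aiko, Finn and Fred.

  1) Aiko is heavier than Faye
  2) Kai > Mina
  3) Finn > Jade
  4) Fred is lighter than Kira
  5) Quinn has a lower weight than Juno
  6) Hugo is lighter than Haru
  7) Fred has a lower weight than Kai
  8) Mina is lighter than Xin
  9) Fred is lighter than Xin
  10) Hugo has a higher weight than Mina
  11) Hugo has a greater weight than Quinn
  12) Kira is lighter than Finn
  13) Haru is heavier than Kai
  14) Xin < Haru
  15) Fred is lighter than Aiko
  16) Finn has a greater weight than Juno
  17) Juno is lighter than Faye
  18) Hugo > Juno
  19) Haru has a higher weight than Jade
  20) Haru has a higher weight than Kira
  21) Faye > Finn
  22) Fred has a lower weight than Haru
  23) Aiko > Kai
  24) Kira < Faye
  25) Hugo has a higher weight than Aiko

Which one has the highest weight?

Fred is not greatest since Fred < Xin; Mina is not greatest since Mina < Kai; Jade is not greatest since Jade < Finn; Kai is not greatest since Kai < Aiko; Quinn is not greatest since Quinn < Juno; Juno is not greatest since Juno < Faye; Kira is not greatest since Kira < Haru; Xin is not greatest since Xin < Haru; Finn is not greatest since Finn < Faye; Faye is not greatest since Faye < Aiko; Aiko is not greatest since Aiko < Hugo; Hugo is not greatest since Hugo < Haru.
Only Haru has nothing above it, so Haru is the highest weight.

Haru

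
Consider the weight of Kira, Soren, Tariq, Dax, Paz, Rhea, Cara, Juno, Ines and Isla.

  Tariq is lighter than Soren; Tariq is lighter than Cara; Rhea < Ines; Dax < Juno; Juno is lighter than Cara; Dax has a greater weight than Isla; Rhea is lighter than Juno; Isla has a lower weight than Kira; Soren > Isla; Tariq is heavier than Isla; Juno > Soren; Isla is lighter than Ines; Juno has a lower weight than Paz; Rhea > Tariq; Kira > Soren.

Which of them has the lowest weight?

Chaining upward from Isla: directly above it, Tariq, Dax, Soren, Kira, Ines; then Rhea, Juno, Cara; then Paz.
That covers every other element, and nothing is given below Isla, so Isla is the lowest weight.

Isla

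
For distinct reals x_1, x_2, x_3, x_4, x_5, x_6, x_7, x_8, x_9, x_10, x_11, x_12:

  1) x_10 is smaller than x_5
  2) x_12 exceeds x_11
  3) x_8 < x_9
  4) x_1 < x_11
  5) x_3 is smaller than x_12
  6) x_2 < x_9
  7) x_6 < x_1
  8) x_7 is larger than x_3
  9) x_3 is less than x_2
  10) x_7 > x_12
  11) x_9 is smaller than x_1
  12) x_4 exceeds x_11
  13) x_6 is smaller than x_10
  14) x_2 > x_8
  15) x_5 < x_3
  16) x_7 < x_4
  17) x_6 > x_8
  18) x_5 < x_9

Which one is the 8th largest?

Piecing the relations together gives one ordering: x_8 < x_6 < x_10 < x_5 < x_3 < x_2 < x_9 < x_1 < x_11 < x_12 < x_7 < x_4.
The 8th largest is x_3.

x_3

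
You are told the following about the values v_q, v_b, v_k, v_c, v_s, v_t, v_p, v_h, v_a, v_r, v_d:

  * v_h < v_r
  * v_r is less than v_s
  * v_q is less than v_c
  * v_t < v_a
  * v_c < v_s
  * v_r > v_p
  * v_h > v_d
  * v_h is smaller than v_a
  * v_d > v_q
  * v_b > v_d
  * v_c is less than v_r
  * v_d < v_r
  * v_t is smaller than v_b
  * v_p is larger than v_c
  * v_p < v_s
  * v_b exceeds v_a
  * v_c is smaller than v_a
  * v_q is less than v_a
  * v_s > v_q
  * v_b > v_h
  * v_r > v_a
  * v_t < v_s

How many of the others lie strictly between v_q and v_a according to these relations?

3

The relations place v_q below v_a. An element lies strictly between them when it is forced above v_q and also forced below v_a.
Above v_q: {v_d, v_c, v_p, v_h, v_r, v_b, v_s}. Below v_a: {v_d, v_c, v_t, v_h}.
Intersection: {v_d, v_c, v_h} — 3.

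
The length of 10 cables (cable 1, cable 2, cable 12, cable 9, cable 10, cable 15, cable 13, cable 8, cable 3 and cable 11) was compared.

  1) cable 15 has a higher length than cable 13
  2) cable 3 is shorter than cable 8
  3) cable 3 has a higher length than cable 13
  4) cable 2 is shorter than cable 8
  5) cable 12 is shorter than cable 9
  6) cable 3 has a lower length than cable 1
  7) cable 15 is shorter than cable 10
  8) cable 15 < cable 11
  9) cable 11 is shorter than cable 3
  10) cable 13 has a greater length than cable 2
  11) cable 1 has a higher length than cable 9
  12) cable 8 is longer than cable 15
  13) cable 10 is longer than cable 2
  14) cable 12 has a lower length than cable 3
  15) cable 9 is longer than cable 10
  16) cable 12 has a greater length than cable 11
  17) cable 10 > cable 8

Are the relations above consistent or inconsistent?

consistent

Every relation is compatible with cable 2 < cable 13 < cable 15 < cable 11 < cable 12 < cable 3 < cable 8 < cable 10 < cable 9 < cable 1; the set is consistent.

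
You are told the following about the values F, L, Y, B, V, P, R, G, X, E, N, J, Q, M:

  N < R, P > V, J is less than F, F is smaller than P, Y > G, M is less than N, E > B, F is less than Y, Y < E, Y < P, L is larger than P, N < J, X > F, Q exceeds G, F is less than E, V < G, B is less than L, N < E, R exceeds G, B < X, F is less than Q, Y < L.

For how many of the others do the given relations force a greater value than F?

6

From F the given relations immediately reach Y, P, E, Q, X.
From those, L — 6 in total.
Nothing else is reachable above F; 6 in all.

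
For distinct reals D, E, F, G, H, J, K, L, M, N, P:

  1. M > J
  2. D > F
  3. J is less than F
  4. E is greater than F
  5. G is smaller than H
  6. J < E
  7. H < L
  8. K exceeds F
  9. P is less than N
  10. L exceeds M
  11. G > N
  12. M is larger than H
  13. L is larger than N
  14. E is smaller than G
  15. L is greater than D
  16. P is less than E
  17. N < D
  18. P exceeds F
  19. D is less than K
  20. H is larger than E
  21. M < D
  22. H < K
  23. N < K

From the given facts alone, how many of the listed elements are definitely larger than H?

4

Directly above H: M, L, K.
One step further: D (4 so far).
No other element is forced above H by the given relations, so the count is 4.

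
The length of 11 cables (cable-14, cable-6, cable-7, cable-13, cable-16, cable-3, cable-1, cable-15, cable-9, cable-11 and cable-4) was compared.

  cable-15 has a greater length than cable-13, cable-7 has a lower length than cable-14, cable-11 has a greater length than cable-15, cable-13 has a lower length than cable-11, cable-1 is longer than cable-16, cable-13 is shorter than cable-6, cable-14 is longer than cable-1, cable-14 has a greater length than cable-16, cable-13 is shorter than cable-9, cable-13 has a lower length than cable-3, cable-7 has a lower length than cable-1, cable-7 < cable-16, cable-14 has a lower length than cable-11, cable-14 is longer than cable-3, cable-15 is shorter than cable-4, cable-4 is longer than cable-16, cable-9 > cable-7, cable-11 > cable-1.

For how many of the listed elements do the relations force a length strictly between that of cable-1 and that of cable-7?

1

Chaining upward from cable-7 reaches: cable-9, cable-16, cable-4, cable-14, cable-11.
Chaining downward from cable-1 reaches: cable-16.
Strictly between cable-7 and cable-1 are those in both lists: cable-16 — 1 element.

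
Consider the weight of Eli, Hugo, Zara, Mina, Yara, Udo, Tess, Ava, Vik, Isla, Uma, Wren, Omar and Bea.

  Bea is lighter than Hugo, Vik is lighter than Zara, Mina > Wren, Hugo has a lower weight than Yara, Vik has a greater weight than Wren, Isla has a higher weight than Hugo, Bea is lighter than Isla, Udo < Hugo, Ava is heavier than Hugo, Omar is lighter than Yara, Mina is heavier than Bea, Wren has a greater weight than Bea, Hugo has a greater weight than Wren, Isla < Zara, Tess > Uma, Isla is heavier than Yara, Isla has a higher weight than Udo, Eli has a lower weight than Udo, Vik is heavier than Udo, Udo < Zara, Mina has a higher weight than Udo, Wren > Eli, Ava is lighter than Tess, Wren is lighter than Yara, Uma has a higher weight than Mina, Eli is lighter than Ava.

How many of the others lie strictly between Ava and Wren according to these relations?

Chaining upward from Wren reaches: Vik, Hugo, Yara, Mina, Uma, Tess, Isla, Zara.
Chaining downward from Ava reaches: Bea, Eli, Udo, Hugo.
Strictly between Wren and Ava are those in both lists: Hugo — 1 element.

1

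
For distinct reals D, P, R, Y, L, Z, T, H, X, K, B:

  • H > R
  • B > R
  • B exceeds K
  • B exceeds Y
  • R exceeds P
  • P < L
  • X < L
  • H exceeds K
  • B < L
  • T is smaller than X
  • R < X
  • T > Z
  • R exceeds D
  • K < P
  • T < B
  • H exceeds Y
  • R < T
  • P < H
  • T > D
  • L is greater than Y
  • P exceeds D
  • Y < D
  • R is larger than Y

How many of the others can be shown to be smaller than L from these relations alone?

9

The elements the relations force below L are Z, Y, K, D, P, R, T, B, X — no chain reaches any other.
That is 9.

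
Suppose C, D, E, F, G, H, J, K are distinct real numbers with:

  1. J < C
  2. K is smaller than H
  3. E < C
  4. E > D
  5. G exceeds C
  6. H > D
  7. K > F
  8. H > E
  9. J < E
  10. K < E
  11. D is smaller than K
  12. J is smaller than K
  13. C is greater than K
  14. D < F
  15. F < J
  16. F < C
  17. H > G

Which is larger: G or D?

D < F and F < J give D < J.
With J < K: D < F < J < K.
With K < E: D < F < J < K < E.
Then E < C extends the chain to C.
With C < G: D < F < J < K < E < C < G.
So D < G; G is the larger of the two.

G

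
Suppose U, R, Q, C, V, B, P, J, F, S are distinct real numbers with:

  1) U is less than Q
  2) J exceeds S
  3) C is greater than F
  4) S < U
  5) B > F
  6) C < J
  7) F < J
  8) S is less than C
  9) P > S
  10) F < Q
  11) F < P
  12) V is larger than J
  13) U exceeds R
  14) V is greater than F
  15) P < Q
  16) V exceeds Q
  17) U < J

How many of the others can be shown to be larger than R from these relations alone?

Directly above R: U.
One step further: Q, J (3 so far).
One step further: V (4 so far).
No other element is forced above R by the given relations, so the count is 4.

4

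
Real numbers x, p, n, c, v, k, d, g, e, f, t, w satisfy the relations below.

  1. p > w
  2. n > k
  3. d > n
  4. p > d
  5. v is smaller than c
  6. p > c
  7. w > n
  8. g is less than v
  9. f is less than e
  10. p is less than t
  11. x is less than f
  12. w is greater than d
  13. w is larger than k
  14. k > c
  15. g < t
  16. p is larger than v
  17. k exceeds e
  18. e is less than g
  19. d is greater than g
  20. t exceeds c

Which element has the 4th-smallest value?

g

Chaining the given pairs: x < f < e < g < v < c < k < n < d < w < p < t.
Counting 4 from the smallest end gives g.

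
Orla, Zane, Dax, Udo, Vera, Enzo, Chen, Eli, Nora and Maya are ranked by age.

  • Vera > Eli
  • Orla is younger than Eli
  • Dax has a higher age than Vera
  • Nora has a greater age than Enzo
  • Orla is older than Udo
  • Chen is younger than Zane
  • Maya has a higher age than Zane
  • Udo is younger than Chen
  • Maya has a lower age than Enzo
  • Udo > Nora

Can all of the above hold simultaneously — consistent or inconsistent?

We have Udo < Chen stated directly, yet also Chen < Zane < Maya < Enzo < Nora < Udo by chaining the others — so Chen < Udo. Contradiction.

inconsistent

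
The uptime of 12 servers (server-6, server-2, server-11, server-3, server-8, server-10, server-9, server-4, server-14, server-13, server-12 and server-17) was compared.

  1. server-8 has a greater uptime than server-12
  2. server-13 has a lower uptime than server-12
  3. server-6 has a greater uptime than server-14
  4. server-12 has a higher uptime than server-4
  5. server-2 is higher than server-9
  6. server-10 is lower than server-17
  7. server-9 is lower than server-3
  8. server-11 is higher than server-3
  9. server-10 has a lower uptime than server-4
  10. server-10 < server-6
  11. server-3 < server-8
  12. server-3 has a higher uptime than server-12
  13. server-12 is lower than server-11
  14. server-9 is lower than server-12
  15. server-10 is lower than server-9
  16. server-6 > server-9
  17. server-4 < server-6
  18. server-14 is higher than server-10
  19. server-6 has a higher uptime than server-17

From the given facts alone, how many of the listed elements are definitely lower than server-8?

From server-8 the given relations immediately reach server-12, server-3.
From those, server-13, server-4, server-9 — 5 in total.
From those, server-10 — 6 in total.
Nothing else is reachable below server-8; 6 in all.

6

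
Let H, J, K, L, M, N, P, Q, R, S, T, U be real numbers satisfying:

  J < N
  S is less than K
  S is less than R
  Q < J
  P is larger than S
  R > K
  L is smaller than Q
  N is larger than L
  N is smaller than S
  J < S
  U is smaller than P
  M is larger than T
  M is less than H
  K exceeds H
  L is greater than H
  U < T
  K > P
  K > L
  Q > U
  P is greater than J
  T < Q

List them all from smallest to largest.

U < T < M < H < L < Q < J < N < S < P < K < R

Nothing is placed below U, so it is least; from there U < T; T < M; M < H; H < L; L < Q; Q < J; J < N; N < S; S < P; P < K; K < R, each given directly.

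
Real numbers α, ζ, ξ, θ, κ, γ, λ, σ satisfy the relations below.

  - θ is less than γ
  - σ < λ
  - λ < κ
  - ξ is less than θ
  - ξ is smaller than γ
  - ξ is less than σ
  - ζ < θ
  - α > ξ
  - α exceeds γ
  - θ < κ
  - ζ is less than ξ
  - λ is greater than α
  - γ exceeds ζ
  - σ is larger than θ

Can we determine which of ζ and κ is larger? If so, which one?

κ

The relevant relations are ζ < γ; γ < α; α < λ; λ < κ.
Chaining these gives ζ < γ < α < λ < κ.
So κ is larger.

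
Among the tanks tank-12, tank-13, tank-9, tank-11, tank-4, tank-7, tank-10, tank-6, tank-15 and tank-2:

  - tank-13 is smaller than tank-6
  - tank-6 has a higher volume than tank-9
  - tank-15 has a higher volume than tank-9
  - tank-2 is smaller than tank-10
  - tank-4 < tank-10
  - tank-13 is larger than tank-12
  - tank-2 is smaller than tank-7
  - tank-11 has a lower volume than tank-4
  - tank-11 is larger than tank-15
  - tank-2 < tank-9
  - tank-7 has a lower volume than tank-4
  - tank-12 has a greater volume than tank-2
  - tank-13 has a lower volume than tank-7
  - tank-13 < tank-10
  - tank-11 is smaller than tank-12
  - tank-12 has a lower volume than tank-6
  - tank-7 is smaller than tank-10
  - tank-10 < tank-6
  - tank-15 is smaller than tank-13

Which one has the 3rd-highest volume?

tank-4

Piecing the relations together gives one ordering: tank-2 < tank-9 < tank-15 < tank-11 < tank-12 < tank-13 < tank-7 < tank-4 < tank-10 < tank-6.
Counting 3 from the largest end gives tank-4.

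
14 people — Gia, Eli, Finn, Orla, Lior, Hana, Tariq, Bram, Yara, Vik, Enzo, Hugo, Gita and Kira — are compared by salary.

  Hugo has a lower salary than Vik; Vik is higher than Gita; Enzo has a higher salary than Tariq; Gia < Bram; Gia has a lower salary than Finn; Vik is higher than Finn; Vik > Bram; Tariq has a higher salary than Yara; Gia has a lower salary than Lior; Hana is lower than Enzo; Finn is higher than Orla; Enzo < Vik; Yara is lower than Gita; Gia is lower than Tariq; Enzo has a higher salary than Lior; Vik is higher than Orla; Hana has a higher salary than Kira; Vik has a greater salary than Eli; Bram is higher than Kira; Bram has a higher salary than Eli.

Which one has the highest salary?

Vik

Hugo is not greatest since Hugo < Vik; Gia is not greatest since Gia < Lior; Yara is not greatest since Yara < Gita; Eli is not greatest since Eli < Bram; Tariq is not greatest since Tariq < Enzo; Lior is not greatest since Lior < Enzo; Kira is not greatest since Kira < Hana; Bram is not greatest since Bram < Vik; Hana is not greatest since Hana < Enzo; Orla is not greatest since Orla < Finn; Finn is not greatest since Finn < Vik; Gita is not greatest since Gita < Vik; Enzo is not greatest since Enzo < Vik.
Only Vik has nothing above it, so Vik is the highest salary.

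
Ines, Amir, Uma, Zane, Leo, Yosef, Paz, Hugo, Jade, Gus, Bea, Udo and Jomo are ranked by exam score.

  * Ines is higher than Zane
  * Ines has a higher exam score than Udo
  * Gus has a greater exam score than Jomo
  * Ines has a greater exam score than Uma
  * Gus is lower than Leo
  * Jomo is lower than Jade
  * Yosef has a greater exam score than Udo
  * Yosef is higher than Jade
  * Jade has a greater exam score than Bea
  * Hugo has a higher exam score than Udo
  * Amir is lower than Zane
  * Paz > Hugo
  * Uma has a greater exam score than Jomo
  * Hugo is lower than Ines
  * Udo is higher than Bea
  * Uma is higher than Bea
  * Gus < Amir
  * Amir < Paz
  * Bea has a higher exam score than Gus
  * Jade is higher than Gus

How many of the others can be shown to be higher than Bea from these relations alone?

The elements the relations force above Bea are Udo, Hugo, Paz, Jade, Yosef, Uma, Ines — no chain reaches any other.
That is 7.

7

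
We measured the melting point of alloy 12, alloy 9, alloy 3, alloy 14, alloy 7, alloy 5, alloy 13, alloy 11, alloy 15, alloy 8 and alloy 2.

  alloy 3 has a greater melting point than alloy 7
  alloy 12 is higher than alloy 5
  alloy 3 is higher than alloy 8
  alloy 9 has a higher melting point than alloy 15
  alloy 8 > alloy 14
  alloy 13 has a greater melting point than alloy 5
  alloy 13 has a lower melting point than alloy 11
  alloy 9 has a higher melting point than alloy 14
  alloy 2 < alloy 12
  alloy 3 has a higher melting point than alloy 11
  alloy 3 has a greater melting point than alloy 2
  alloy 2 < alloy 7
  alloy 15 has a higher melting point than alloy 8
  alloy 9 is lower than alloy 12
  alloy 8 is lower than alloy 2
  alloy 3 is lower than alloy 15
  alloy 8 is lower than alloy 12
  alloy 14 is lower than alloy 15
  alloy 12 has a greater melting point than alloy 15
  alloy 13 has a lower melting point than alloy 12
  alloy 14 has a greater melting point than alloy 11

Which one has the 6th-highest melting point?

Chaining the given pairs: alloy 5 < alloy 13 < alloy 11 < alloy 14 < alloy 8 < alloy 2 < alloy 7 < alloy 3 < alloy 15 < alloy 9 < alloy 12.
Counting 6 from the largest end gives alloy 2.

alloy 2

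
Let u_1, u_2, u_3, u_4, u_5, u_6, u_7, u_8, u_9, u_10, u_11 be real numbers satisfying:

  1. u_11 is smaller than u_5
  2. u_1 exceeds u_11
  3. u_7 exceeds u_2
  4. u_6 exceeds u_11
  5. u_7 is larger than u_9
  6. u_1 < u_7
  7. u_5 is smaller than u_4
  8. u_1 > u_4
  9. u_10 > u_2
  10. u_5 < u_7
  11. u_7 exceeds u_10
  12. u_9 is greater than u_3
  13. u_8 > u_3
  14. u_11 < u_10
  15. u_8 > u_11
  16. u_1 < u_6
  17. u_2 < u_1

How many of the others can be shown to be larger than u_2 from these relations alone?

4

The elements the relations force above u_2 are u_1, u_10, u_6, u_7 — no chain reaches any other.
That is 4.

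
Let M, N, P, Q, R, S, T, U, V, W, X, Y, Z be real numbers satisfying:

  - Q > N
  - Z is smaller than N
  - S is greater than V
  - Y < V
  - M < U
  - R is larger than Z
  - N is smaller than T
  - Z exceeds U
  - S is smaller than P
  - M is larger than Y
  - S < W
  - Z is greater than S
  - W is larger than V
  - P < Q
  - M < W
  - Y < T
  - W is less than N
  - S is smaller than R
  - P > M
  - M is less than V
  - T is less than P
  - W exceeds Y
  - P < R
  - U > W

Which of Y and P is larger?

P

Y < M and M < V give Y < V.
Then V < W extends the chain to W.
Then W < U extends the chain to U.
Then U < Z extends the chain to Z.
Then Z < N extends the chain to N.
With N < T: Y < M < V < W < U < Z < N < T.
Then T < P extends the chain to P.
So Y < P; P is the larger of the two.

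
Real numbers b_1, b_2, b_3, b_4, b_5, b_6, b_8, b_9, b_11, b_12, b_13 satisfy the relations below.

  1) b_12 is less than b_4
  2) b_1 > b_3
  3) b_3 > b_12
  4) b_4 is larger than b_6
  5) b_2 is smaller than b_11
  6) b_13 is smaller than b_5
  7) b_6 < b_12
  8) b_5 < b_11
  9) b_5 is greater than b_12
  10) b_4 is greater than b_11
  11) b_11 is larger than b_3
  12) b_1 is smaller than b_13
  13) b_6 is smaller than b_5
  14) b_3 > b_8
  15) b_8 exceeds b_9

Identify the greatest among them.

b_6 is not greatest since b_6 < b_12; b_12 is not greatest since b_12 < b_3; b_9 is not greatest since b_9 < b_8; b_8 is not greatest since b_8 < b_3; b_2 is not greatest since b_2 < b_11; b_3 is not greatest since b_3 < b_1; b_1 is not greatest since b_1 < b_13; b_13 is not greatest since b_13 < b_5; b_5 is not greatest since b_5 < b_11; b_11 is not greatest since b_11 < b_4.
Only b_4 has nothing above it, so b_4 is the greatest.

b_4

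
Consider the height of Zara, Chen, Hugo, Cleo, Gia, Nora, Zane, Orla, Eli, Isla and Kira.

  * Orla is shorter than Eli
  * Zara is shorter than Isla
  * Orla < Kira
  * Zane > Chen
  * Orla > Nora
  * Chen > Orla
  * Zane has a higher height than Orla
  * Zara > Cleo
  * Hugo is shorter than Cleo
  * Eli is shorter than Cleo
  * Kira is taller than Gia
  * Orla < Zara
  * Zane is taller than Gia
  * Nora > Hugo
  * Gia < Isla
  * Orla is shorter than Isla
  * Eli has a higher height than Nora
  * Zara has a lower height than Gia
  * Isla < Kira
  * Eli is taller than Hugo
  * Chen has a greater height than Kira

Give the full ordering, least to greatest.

The consecutive links are each given: Hugo < Nora; Nora < Orla; Orla < Eli; Eli < Cleo; Cleo < Zara; Zara < Gia; Gia < Isla; Isla < Kira; Kira < Chen; Chen < Zane.

Hugo < Nora < Orla < Eli < Cleo < Zara < Gia < Isla < Kira < Chen < Zane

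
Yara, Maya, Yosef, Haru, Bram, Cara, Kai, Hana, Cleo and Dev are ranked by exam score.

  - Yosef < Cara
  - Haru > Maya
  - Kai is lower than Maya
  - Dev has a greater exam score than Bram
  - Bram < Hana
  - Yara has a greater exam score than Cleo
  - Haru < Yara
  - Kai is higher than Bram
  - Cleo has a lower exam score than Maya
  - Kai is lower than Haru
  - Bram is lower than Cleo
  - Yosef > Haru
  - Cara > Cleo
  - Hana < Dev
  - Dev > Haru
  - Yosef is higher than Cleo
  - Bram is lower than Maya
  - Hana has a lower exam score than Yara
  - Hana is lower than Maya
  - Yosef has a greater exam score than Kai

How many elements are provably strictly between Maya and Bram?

Chaining upward from Bram reaches: Kai, Hana, Cleo, Haru, Yara, Dev, Yosef, Cara.
Chaining downward from Maya reaches: Kai, Hana, Cleo.
Strictly between Bram and Maya are those in both lists: Kai, Hana, Cleo — 3 elements.

3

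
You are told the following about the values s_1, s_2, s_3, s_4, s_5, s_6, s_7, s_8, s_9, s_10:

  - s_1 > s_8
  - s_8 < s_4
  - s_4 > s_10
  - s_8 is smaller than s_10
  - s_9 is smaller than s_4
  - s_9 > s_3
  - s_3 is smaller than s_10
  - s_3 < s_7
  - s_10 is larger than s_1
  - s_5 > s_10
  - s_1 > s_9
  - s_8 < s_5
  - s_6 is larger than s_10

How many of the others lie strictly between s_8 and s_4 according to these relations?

2

The relations place s_8 below s_4. An element lies strictly between them when it is forced above s_8 and also forced below s_4.
Above s_8: {s_1, s_10, s_6, s_5}. Below s_4: {s_3, s_9, s_1, s_10}.
Intersection: {s_1, s_10} — 2.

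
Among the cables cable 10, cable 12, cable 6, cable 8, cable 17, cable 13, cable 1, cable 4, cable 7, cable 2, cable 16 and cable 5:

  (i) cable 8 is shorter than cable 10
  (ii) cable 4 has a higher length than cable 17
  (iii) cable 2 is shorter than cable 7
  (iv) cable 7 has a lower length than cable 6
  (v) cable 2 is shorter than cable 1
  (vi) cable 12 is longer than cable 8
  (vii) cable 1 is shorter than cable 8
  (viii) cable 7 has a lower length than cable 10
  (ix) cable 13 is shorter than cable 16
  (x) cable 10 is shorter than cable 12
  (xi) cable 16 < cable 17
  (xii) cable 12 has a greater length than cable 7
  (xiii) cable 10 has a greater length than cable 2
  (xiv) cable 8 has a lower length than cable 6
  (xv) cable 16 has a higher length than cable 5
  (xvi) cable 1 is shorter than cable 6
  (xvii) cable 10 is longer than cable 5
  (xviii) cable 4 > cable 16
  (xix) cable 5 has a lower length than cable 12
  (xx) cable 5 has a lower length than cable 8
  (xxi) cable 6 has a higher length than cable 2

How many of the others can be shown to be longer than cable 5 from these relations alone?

The elements the relations force above cable 5 are cable 16, cable 17, cable 4, cable 8, cable 6, cable 10, cable 12 — no chain reaches any other.
That is 7.

7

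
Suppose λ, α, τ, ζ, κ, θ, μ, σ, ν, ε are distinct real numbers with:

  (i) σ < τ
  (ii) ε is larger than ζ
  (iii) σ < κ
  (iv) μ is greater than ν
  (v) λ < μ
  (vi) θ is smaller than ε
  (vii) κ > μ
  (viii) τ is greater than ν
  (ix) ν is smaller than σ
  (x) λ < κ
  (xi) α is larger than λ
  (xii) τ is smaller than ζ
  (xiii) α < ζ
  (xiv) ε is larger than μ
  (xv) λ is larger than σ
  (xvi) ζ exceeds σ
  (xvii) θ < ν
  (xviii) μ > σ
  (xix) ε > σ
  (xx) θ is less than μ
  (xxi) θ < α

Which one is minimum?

Chaining upward from θ: directly above it, ν, μ, α, ε; then σ, τ, ζ, κ; then λ.
That covers every other element, and nothing is given below θ, so θ is the minimum.

θ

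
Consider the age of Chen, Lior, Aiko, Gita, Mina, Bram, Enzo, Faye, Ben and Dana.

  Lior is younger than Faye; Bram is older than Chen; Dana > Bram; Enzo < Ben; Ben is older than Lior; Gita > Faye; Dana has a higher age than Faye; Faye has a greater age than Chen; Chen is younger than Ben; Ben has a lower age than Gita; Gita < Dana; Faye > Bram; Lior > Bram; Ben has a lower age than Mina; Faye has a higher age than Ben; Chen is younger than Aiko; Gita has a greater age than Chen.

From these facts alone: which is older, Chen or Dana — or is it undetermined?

Chen < Bram < Lior < Ben < Faye < Dana, by transitivity through Bram, Lior, Ben, Faye.
So Dana is older.

Dana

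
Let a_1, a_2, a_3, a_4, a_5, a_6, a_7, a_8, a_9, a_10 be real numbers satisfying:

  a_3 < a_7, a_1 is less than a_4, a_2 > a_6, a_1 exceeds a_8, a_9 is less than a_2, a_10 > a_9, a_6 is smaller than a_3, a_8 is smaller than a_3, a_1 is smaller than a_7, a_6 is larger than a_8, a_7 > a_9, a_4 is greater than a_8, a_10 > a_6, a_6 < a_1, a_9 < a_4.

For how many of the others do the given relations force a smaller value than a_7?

5

Directly below a_7: a_1, a_3, a_9.
One step further: a_8, a_6 (5 so far).
No other element is forced below a_7 by the given relations, so the count is 5.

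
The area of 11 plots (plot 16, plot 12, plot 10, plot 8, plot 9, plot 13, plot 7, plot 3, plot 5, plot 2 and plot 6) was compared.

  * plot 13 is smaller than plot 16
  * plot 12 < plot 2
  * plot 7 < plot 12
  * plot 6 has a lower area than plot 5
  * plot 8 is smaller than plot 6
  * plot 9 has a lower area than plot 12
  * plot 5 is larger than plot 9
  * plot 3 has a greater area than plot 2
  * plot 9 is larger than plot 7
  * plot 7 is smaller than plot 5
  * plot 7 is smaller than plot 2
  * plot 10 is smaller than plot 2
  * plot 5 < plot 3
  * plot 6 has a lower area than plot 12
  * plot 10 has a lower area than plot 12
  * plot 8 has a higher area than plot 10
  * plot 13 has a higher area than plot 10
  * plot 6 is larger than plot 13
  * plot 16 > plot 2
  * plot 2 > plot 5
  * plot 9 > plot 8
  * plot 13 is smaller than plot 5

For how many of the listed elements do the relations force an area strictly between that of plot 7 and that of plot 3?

Chaining upward from plot 7 reaches: plot 9, plot 5, plot 12, plot 2, plot 16.
Chaining downward from plot 3 reaches: plot 10, plot 13, plot 8, plot 9, plot 6, plot 5, plot 12, plot 2.
Strictly between plot 7 and plot 3 are those in both lists: plot 9, plot 5, plot 12, plot 2 — 4 elements.

4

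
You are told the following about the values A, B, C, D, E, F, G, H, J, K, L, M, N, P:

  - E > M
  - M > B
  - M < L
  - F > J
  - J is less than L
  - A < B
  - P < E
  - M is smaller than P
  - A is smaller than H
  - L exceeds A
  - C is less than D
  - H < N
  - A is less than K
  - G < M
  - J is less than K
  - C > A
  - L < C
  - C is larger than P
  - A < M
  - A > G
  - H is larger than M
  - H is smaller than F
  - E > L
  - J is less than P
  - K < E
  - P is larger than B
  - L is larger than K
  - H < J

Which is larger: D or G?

G < A and A < B give G < B.
With B < M: G < A < B < M.
With M < H: G < A < B < M < H.
With H < J: G < A < B < M < H < J.
Then J < K extends the chain to K.
Then K < L extends the chain to L.
Then L < C extends the chain to C.
Then C < D extends the chain to D.
So G < D; D is the larger of the two.

D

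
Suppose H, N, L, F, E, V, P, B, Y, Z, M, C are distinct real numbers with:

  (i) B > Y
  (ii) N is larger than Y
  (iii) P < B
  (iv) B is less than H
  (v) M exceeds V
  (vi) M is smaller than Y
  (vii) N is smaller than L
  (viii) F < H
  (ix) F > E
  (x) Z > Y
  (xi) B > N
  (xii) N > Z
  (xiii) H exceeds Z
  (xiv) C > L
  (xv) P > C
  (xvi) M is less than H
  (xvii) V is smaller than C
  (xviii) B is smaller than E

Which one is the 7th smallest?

The consecutive relations fix a unique order: V < M < Y < Z < N < L < C < P < B < E < F < H.
Counting 7 from the smallest end gives C.

C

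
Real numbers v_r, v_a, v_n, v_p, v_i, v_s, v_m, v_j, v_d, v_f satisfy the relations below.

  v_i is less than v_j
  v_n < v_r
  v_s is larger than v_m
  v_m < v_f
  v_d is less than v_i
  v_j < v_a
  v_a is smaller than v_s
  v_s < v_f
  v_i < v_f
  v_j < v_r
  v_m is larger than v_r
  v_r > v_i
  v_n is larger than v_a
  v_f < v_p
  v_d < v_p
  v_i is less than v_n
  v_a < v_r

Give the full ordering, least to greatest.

Nothing is placed below v_d, so it is least; from there v_d < v_i; v_i < v_j; v_j < v_a; v_a < v_n; v_n < v_r; v_r < v_m; v_m < v_s; v_s < v_f; v_f < v_p, each given directly.

v_d < v_i < v_j < v_a < v_n < v_r < v_m < v_s < v_f < v_p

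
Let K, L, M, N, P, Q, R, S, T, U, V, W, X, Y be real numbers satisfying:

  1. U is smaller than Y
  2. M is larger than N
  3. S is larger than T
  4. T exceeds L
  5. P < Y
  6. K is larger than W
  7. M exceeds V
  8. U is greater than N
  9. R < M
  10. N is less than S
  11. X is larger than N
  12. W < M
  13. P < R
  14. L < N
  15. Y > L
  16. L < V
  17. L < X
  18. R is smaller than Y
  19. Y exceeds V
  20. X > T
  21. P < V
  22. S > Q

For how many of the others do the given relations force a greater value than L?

From L the given relations immediately reach N, T, V, X, Y.
From those, U, M, S — 8 in total.
Nothing else is reachable above L; 8 in all.

8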